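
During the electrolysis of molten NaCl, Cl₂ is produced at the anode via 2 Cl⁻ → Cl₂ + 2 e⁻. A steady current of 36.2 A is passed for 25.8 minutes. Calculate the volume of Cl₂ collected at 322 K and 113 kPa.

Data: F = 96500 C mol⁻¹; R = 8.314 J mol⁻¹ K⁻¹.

Q = I·t = 36.20 A × 1548.0 s = 56040 C.
n(e⁻) = Q/F = 56040 / 96500 = 0.5807 mol.
2 electrons are transferred per Cl₂ molecule, so n(Cl₂) = 0.5807 / 2 = 0.2904 mol.
V = nRT/P = (0.2904 × 8.314 × 322) / (113 × 10³ Pa) = 0.00688 m³ = 6.88 L.

6.88 L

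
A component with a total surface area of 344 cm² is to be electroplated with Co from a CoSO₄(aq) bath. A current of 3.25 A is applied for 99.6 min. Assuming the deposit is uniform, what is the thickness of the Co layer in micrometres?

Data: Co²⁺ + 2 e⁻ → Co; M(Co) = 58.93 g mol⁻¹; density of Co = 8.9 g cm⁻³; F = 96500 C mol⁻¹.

Q = I·t = 3.250 × 5976.0 = 19420 C; n(e⁻) = 0.2013 mol.
n(Co) = n(e⁻)/2 = 0.1006 mol, so m = 0.1006 × 58.93 = 5.930 g.
Volume = m/ρ = 5.930 / 8.9 = 0.6663 cm³.
Thickness = V/A = 0.6663 / 344 = 0.00194 cm = 19.4 μm.

19.4 μm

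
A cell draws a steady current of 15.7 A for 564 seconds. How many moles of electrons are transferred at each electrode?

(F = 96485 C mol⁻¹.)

Q = I·t = 15.70 A × 564.00 s = 8855 C.
n(e⁻) = Q/F = 8855 / 96485 = 0.0918 mol.

0.0918 mol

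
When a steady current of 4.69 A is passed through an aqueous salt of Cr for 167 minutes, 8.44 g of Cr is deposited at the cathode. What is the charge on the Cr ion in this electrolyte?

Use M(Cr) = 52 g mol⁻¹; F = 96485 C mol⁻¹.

Q = I·t = 4.690 A × 10020 s = 46990 C, so n(e⁻) = 46990/96485 = 0.4871 mol.
n(Cr) deposited = 8.44 / 52 = 0.1623 mol.
Electrons per atom = n(e⁻)/n(Cr) = 0.4871 / 0.1623 = 3.00 ≈ 3, so the ion is Cr³⁺.

+3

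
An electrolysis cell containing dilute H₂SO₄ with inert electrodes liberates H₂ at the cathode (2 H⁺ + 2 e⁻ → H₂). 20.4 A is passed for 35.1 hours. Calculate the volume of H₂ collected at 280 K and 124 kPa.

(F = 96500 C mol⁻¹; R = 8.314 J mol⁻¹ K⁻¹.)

Q = I·t = 20.40 A × 126360 s = 2578000 C.
n(e⁻) = Q/F = 2578000 / 96500 = 26.71 mol.
2 electrons are transferred per H₂ molecule, so n(H₂) = 26.71 / 2 = 13.36 mol.
V = nRT/P = (13.36 × 8.314 × 280) / (124 × 10³ Pa) = 0.251 m³ = 251 L.

251 L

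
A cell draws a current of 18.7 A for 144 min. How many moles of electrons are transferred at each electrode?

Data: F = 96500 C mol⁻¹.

1.67 mol

Q = I·t = 18.70 A × 8640.0 s = 161600 C.
n(e⁻) = Q/F = 161600 / 96500 = 1.67 mol.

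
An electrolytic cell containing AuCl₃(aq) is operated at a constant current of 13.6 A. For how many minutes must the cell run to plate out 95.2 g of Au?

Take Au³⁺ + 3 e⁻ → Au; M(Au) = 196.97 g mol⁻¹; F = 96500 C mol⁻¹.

n(Au) = m/M = 95.2 / 196.97 = 0.4833 mol.
Each Au atom requires 3 electrons, so n(e⁻) = 3 × 0.4833 = 1.450 mol.
Q = n(e⁻)·F = 1.450 × 96500 = 139900 C.
t = Q/I = 139900 / 13.60 A = 10290 s = 171 min.

171 min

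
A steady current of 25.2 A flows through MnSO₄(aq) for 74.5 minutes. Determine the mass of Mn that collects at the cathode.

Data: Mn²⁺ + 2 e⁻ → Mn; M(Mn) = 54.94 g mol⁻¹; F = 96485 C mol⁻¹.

Q = I·t = 25.20 A × 4470.0 s = 112600 C.
n(e⁻) = Q/F = 112600 / 96485 = 1.167 mol.
Mn²⁺ + 2 e⁻ → Mn, so n(Mn) = n(e⁻)/2 = 0.5837 mol.
m = n·M = 0.5837 × 54.94 = 32.1 g.

32.1 g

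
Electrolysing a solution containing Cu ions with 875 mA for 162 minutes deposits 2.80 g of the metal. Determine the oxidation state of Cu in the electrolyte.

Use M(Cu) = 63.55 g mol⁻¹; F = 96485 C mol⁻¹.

+2

Q = I·t = 0.8750 A × 9720.0 s = 8505 C, so n(e⁻) = 8505/96485 = 0.08815 mol.
n(Cu) deposited = 2.80 / 63.55 = 0.04406 mol.
Electrons per atom = n(e⁻)/n(Cu) = 0.08815 / 0.04406 = 2.00 ≈ 2, so the ion is Cu²⁺.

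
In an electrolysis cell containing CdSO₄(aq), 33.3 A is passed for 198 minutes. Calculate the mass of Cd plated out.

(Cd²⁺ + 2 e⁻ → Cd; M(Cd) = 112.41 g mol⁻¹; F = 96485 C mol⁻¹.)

230 g

Q = I·t = 33.30 A × 11880 s = 395600 C.
n(e⁻) = Q/F = 395600 / 96485 = 4.100 mol.
Cd²⁺ + 2 e⁻ → Cd, so n(Cd) = n(e⁻)/2 = 2.050 mol.
m = n·M = 2.050 × 112.41 = 230 g.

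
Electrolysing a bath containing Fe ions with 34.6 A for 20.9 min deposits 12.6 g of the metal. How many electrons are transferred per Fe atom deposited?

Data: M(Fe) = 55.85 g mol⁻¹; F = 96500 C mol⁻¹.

Q = I·t = 34.60 A × 1254.0 s = 43390 C, so n(e⁻) = 43390/96500 = 0.4496 mol.
n(Fe) deposited = 12.6 / 55.85 = 0.2256 mol.
Electrons per atom = n(e⁻)/n(Fe) = 0.4496 / 0.2256 = 1.99 ≈ 2, so the ion is Fe²⁺.

2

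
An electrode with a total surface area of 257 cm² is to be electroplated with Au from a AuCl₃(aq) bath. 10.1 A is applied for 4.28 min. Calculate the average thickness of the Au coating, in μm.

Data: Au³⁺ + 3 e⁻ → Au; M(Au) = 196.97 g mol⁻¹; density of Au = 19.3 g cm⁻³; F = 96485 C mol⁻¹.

Q = I·t = 10.10 × 256.80 = 2594 C; n(e⁻) = 0.02688 mol.
n(Au) = n(e⁻)/3 = 0.008961 mol, so m = 0.008961 × 196.97 = 1.765 g.
Volume = m/ρ = 1.765 / 19.3 = 0.09145 cm³.
Thickness = V/A = 0.09145 / 257 = 3.56 × 10⁻⁴ cm = 3.56 μm.

3.56 μm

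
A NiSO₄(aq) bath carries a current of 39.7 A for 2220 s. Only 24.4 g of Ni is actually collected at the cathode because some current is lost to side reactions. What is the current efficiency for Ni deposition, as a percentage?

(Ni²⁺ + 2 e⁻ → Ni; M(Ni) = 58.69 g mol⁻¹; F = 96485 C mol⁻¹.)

Q = I·t = 39.70 × 2220.0 = 88130 C; n(e⁻) = 88130/96485 = 0.9134 mol.
Theoretical n(Ni) = n(e⁻)/2 = 0.4567 mol, i.e. m_theo = 0.4567 × 58.69 = 26.81 g.
Efficiency = m_actual / m_theo = 24.4 / 26.81 = 91.0 %.

91.0 %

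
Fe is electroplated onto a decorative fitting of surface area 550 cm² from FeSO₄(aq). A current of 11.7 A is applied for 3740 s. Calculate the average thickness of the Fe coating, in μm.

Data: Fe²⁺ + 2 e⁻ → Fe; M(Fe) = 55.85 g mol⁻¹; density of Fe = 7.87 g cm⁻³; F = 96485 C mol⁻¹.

29.3 μm

Q = I·t = 11.70 × 3740.0 = 43760 C; n(e⁻) = 0.4535 mol.
n(Fe) = n(e⁻)/2 = 0.2268 mol, so m = 0.2268 × 55.85 = 12.66 g.
Volume = m/ρ = 12.66 / 7.87 = 1.609 cm³.
Thickness = V/A = 1.609 / 550 = 0.00293 cm = 29.3 μm.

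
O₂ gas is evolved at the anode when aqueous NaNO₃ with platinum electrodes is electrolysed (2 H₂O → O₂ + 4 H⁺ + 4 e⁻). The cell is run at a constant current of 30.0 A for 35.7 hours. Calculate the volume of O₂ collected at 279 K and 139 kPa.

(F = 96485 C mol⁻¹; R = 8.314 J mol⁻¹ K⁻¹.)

Q = I·t = 30.00 A × 128520 s = 3856000 C.
n(e⁻) = Q/F = 3856000 / 96485 = 39.96 mol.
4 electrons are transferred per O₂ molecule, so n(O₂) = 39.96 / 4 = 9.990 mol.
V = nRT/P = (9.990 × 8.314 × 279) / (139 × 10³ Pa) = 0.167 m³ = 167 L.

167 L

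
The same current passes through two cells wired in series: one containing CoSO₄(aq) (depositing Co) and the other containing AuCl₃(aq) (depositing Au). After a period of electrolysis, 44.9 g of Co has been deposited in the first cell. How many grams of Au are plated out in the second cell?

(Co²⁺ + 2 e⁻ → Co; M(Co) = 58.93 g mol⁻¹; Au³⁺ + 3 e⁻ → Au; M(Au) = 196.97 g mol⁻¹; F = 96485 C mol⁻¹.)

100 g

n(Co) = 44.9 / 58.93 = 0.7619 mol.
Since Co²⁺ + 2 e⁻ → Co, n(e⁻) passed = 2 × 0.7619 = 1.524 mol.
Cells in series carry the same charge, so the same 1.524 mol of electrons passes through cell 2.
Au³⁺ + 3 e⁻ → Au, so n(Au) = 1.524 / 3 = 0.5079 mol.
m(Au) = 0.5079 × 196.97 = 100 g.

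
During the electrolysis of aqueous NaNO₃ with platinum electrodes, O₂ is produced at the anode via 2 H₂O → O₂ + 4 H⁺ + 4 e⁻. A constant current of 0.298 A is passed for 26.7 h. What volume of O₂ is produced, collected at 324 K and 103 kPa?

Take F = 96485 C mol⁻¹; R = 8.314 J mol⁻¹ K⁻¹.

Q = I·t = 0.2980 A × 96120 s = 28640 C.
n(e⁻) = Q/F = 28640 / 96485 = 0.2969 mol.
4 electrons are transferred per O₂ molecule, so n(O₂) = 0.2969 / 4 = 0.07422 mol.
V = nRT/P = (0.07422 × 8.314 × 324) / (103 × 10³ Pa) = 0.00194 m³ = 1.94 L.

1.94 L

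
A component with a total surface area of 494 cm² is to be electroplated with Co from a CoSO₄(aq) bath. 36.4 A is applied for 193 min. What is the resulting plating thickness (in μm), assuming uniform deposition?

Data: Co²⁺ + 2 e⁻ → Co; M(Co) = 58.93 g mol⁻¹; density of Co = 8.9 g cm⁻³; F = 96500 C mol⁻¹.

Q = I·t = 36.40 × 11580 = 421500 C; n(e⁻) = 4.368 mol.
n(Co) = n(e⁻)/2 = 2.184 mol, so m = 2.184 × 58.93 = 128.7 g.
Volume = m/ρ = 128.7 / 8.9 = 14.46 cm³.
Thickness = V/A = 14.46 / 494 = 0.0293 cm = 293 μm.

293 μm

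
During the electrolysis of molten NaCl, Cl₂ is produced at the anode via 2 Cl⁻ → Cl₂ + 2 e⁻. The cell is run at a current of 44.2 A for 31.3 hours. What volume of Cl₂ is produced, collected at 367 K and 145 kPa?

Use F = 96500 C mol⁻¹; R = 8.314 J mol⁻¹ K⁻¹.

543 L

Q = I·t = 44.20 A × 112680 s = 4980000 C.
n(e⁻) = Q/F = 4980000 / 96500 = 51.61 mol.
2 electrons are transferred per Cl₂ molecule, so n(Cl₂) = 51.61 / 2 = 25.81 mol.
V = nRT/P = (25.81 × 8.314 × 367) / (145 × 10³ Pa) = 0.543 m³ = 543 L.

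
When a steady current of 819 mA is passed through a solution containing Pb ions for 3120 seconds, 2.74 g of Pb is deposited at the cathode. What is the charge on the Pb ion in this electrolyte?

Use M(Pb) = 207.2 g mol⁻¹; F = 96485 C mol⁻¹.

+2

Q = I·t = 0.8190 A × 3120.0 s = 2555 C, so n(e⁻) = 2555/96485 = 0.02648 mol.
n(Pb) deposited = 2.74 / 207.2 = 0.01322 mol.
Electrons per atom = n(e⁻)/n(Pb) = 0.02648 / 0.01322 = 2.00 ≈ 2, so the ion is Pb²⁺.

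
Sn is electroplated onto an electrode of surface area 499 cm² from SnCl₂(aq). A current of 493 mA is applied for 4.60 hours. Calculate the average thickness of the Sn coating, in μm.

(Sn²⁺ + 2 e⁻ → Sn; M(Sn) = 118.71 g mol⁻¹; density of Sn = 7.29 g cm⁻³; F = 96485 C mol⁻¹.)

13.8 μm

Q = I·t = 0.4930 × 16560 = 8164 C; n(e⁻) = 0.08462 mol.
n(Sn) = n(e⁻)/2 = 0.04231 mol, so m = 0.04231 × 118.71 = 5.022 g.
Volume = m/ρ = 5.022 / 7.29 = 0.6889 cm³.
Thickness = V/A = 0.6889 / 499 = 0.00138 cm = 13.8 μm.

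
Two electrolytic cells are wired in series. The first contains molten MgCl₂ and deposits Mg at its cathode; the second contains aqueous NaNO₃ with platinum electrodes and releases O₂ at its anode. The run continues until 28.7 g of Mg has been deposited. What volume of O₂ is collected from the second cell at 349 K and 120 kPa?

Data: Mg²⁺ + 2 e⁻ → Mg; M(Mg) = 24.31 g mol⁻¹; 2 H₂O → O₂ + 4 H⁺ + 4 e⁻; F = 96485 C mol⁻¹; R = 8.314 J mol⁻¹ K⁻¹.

14.3 L

n(Mg) = 28.7 / 24.31 = 1.181 mol, so n(e⁻) = 2 × 1.181 = 2.361 mol.
The cells are in series, so the same 2.361 mol of electrons passes through the second cell.
2 H₂O → O₂ + 4 H⁺ + 4 e⁻ — 4 mol e⁻ per mol O₂, so n(O₂) = 2.361/4 = 0.5903 mol.
V = nRT/P = (0.5903 × 8.314 × 349) / (120 × 10³) = 0.0143 m³ = 14.3 L.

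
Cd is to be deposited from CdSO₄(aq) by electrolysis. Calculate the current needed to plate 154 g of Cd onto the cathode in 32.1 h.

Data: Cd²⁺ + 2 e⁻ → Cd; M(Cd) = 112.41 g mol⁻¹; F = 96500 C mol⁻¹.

n(Cd) = 154 / 112.41 = 1.370 mol.
n(e⁻) = 2 × 1.370 = 2.740 mol.
Q = n(e⁻)·F = 2.740 × 96500 = 264400 C.
I = Q/t = 264400 / 115560 s = 2.29 A.

2.29 A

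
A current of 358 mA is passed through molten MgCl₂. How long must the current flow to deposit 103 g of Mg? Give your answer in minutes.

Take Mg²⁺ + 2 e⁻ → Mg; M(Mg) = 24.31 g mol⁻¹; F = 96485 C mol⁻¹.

38100 min

n(Mg) = m/M = 103 / 24.31 = 4.237 mol.
Each Mg atom requires 2 electrons, so n(e⁻) = 2 × 4.237 = 8.474 mol.
Q = n(e⁻)·F = 8.474 × 96485 = 817600 C.
t = Q/I = 817600 / 0.3580 A = 2284000 s = 38100 min.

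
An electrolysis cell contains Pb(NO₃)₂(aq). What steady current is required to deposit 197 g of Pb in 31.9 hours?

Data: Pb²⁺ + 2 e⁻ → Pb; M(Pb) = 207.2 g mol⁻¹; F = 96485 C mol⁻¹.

1.60 A

n(Pb) = 197 / 207.2 = 0.9508 mol.
n(e⁻) = 2 × 0.9508 = 1.902 mol.
Q = n(e⁻)·F = 1.902 × 96485 = 183500 C.
I = Q/t = 183500 / 114840 s = 1.60 A.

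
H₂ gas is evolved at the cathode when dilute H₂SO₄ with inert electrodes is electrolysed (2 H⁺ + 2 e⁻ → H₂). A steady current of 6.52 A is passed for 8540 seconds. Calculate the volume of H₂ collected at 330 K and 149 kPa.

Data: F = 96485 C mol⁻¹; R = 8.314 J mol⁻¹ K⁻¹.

Q = I·t = 6.520 A × 8540.0 s = 55680 C.
n(e⁻) = Q/F = 55680 / 96485 = 0.5771 mol.
2 electrons are transferred per H₂ molecule, so n(H₂) = 0.5771 / 2 = 0.2885 mol.
V = nRT/P = (0.2885 × 8.314 × 330) / (149 × 10³ Pa) = 0.00531 m³ = 5.31 L.

5.31 L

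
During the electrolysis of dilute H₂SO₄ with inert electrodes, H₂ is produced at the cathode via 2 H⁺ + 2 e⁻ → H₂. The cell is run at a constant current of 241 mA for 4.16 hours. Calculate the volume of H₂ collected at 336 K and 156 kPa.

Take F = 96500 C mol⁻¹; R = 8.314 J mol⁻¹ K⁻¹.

0.335 L

Q = I·t = 0.2410 A × 14976 s = 3609 C.
n(e⁻) = Q/F = 3609 / 96500 = 0.03740 mol.
2 electrons are transferred per H₂ molecule, so n(H₂) = 0.03740 / 2 = 0.01870 mol.
V = nRT/P = (0.01870 × 8.314 × 336) / (156 × 10³ Pa) = 3.35 × 10⁻⁴ m³ = 0.335 L.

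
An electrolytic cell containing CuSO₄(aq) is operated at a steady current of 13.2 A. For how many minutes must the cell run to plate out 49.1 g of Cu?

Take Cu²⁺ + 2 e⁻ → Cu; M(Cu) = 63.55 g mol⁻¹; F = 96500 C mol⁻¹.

n(Cu) = m/M = 49.1 / 63.55 = 0.7726 mol.
Each Cu atom requires 2 electrons, so n(e⁻) = 2 × 0.7726 = 1.545 mol.
Q = n(e⁻)·F = 1.545 × 96500 = 149100 C.
t = Q/I = 149100 / 13.20 A = 11300 s = 188 min.

188 min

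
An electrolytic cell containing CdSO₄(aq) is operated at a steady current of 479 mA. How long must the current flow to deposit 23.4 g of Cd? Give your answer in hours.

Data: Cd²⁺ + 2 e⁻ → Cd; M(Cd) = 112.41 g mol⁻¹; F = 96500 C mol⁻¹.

n(Cd) = m/M = 23.4 / 112.41 = 0.2082 mol.
Each Cd atom requires 2 electrons, so n(e⁻) = 2 × 0.2082 = 0.4163 mol.
Q = n(e⁻)·F = 0.4163 × 96500 = 40180 C.
t = Q/I = 40180 / 0.4790 A = 83880 s = 23.3 h.

23.3 h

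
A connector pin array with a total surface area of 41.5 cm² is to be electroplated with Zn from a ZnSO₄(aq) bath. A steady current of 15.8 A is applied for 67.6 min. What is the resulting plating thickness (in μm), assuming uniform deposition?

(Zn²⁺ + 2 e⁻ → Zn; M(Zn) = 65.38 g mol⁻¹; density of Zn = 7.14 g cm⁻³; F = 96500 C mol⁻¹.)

733 μm

Q = I·t = 15.80 × 4056.0 = 64080 C; n(e⁻) = 0.6641 mol.
n(Zn) = n(e⁻)/2 = 0.3320 mol, so m = 0.3320 × 65.38 = 21.71 g.
Volume = m/ρ = 21.71 / 7.14 = 3.040 cm³.
Thickness = V/A = 3.040 / 41.5 = 0.0733 cm = 733 μm.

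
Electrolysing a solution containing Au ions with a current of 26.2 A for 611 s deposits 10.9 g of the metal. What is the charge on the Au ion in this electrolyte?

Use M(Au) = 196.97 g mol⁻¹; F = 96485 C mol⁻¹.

Q = I·t = 26.20 A × 611.00 s = 16010 C, so n(e⁻) = 16010/96485 = 0.1659 mol.
n(Au) deposited = 10.9 / 196.97 = 0.05534 mol.
Electrons per atom = n(e⁻)/n(Au) = 0.1659 / 0.05534 = 3.00 ≈ 3, so the ion is Au³⁺.

+3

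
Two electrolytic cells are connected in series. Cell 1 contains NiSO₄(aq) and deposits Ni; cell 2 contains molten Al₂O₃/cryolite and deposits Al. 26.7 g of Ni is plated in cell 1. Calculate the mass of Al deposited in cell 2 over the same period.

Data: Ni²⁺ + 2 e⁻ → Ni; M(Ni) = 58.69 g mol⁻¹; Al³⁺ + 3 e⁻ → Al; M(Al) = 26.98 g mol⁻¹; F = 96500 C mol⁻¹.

n(Ni) = 26.7 / 58.69 = 0.4549 mol.
Since Ni²⁺ + 2 e⁻ → Ni, n(e⁻) passed = 2 × 0.4549 = 0.9099 mol.
Cells in series carry the same charge, so the same 0.9099 mol of electrons passes through cell 2.
Al³⁺ + 3 e⁻ → Al, so n(Al) = 0.9099 / 3 = 0.3033 mol.
m(Al) = 0.3033 × 26.98 = 8.18 g.

8.18 g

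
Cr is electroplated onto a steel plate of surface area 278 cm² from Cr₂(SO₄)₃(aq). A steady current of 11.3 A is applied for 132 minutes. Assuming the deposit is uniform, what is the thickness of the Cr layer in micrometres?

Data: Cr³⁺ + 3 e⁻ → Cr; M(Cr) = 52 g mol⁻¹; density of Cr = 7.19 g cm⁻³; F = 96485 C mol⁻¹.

80.4 μm

Q = I·t = 11.30 × 7920.0 = 89500 C; n(e⁻) = 0.9276 mol.
n(Cr) = n(e⁻)/3 = 0.3092 mol, so m = 0.3092 × 52 = 16.08 g.
Volume = m/ρ = 16.08 / 7.19 = 2.236 cm³.
Thickness = V/A = 2.236 / 278 = 0.00804 cm = 80.4 μm.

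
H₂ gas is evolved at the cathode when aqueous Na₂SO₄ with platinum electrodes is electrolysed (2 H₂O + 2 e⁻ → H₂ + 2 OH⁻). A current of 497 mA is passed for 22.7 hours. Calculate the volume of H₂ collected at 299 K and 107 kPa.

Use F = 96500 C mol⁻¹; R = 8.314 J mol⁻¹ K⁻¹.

4.89 L

Q = I·t = 0.4970 A × 81720 s = 40610 C.
n(e⁻) = Q/F = 40610 / 96500 = 0.4209 mol.
2 electrons are transferred per H₂ molecule, so n(H₂) = 0.4209 / 2 = 0.2104 mol.
V = nRT/P = (0.2104 × 8.314 × 299) / (107 × 10³ Pa) = 0.00489 m³ = 4.89 L.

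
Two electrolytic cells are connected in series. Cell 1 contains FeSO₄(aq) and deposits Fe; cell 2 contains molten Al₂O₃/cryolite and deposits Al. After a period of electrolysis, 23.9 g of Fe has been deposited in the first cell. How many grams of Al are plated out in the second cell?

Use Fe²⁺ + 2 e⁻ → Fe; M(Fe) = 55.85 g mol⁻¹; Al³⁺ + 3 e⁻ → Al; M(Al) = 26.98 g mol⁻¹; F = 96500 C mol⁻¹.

n(Fe) = 23.9 / 55.85 = 0.4279 mol.
Since Fe²⁺ + 2 e⁻ → Fe, n(e⁻) passed = 2 × 0.4279 = 0.8559 mol.
Cells in series carry the same charge, so the same 0.8559 mol of electrons passes through cell 2.
Al³⁺ + 3 e⁻ → Al, so n(Al) = 0.8559 / 3 = 0.2853 mol.
m(Al) = 0.2853 × 26.98 = 7.70 g.

7.70 g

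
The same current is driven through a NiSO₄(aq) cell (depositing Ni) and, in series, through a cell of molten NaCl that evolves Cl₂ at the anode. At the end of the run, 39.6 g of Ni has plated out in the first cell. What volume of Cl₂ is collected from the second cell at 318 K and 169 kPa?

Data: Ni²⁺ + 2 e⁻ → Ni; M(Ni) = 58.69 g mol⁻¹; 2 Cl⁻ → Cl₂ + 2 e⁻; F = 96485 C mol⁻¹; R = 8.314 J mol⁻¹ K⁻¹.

n(Ni) = 39.6 / 58.69 = 0.6747 mol, so n(e⁻) = 2 × 0.6747 = 1.349 mol.
The cells are in series, so the same 1.349 mol of electrons passes through the second cell.
2 Cl⁻ → Cl₂ + 2 e⁻ — 2 mol e⁻ per mol Cl₂, so n(Cl₂) = 1.349/2 = 0.6747 mol.
V = nRT/P = (0.6747 × 8.314 × 318) / (169 × 10³) = 0.0106 m³ = 10.6 L.

10.6 L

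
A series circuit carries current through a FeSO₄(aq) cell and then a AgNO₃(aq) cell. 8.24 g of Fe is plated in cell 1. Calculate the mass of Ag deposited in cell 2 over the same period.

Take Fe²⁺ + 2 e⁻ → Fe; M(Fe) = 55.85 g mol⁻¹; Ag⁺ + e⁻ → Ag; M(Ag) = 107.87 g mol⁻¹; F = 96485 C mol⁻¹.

n(Fe) = 8.24 / 55.85 = 0.1475 mol.
Since Fe²⁺ + 2 e⁻ → Fe, n(e⁻) passed = 2 × 0.1475 = 0.2951 mol.
Cells in series carry the same charge, so the same 0.2951 mol of electrons passes through cell 2.
Ag⁺ + e⁻ → Ag, so n(Ag) = 0.2951 / 1 = 0.2951 mol.
m(Ag) = 0.2951 × 107.87 = 31.8 g.

31.8 g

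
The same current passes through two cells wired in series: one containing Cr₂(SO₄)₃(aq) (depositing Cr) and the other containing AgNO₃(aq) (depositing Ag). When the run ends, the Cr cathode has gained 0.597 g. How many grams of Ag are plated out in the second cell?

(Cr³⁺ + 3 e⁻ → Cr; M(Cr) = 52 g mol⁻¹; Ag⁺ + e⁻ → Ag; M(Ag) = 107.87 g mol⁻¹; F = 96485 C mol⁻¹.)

3.72 g

n(Cr) = 0.597 / 52 = 0.01148 mol.
Since Cr³⁺ + 3 e⁻ → Cr, n(e⁻) passed = 3 × 0.01148 = 0.03444 mol.
Cells in series carry the same charge, so the same 0.03444 mol of electrons passes through cell 2.
Ag⁺ + e⁻ → Ag, so n(Ag) = 0.03444 / 1 = 0.03444 mol.
m(Ag) = 0.03444 × 107.87 = 3.72 g.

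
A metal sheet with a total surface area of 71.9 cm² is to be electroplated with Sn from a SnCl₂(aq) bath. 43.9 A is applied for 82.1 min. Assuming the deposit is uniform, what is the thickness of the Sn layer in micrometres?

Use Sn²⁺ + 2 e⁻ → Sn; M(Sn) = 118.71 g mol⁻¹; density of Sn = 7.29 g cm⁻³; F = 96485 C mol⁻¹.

2540 μm

Q = I·t = 43.90 × 4926.0 = 216300 C; n(e⁻) = 2.241 mol.
n(Sn) = n(e⁻)/2 = 1.121 mol, so m = 1.121 × 118.71 = 133.0 g.
Volume = m/ρ = 133.0 / 7.29 = 18.25 cm³.
Thickness = V/A = 18.25 / 71.9 = 0.254 cm = 2540 μm.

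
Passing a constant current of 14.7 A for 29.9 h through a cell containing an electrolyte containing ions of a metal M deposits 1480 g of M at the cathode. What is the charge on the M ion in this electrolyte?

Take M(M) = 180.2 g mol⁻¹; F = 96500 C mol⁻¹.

+2

Q = I·t = 14.70 A × 107640 s = 1582000 C, so n(e⁻) = 1582000/96500 = 16.40 mol.
n(M) deposited = 1480 / 180.2 = 8.213 mol.
Electrons per atom = n(e⁻)/n(M) = 16.40 / 8.213 = 2.00 ≈ 2, so the ion is M²⁺.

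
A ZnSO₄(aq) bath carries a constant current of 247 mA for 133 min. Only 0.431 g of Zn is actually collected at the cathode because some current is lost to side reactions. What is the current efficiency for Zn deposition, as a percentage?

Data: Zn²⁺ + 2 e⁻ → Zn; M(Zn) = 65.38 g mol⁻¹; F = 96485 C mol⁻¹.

Q = I·t = 0.2470 × 7980.0 = 1971 C; n(e⁻) = 1971/96485 = 0.02043 mol.
Theoretical n(Zn) = n(e⁻)/2 = 0.01021 mol, i.e. m_theo = 0.01021 × 65.38 = 0.6678 g.
Efficiency = m_actual / m_theo = 0.431 / 0.6678 = 64.5 %.

64.5 %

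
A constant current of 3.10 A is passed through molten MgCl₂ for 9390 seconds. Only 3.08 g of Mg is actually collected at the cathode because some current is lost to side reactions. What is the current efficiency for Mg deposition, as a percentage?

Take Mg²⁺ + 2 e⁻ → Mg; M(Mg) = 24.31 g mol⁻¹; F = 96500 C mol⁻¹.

84.0 %

Q = I·t = 3.100 × 9390.0 = 29110 C; n(e⁻) = 29110/96500 = 0.3016 mol.
Theoretical n(Mg) = n(e⁻)/2 = 0.1508 mol, i.e. m_theo = 0.1508 × 24.31 = 3.667 g.
Efficiency = m_actual / m_theo = 3.08 / 3.667 = 84.0 %.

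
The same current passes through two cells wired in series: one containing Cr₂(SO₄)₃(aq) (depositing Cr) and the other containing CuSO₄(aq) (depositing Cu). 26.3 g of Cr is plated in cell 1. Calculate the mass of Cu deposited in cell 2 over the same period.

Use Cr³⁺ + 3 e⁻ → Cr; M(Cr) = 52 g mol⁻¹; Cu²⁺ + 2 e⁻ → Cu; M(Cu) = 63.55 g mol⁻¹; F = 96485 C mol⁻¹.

48.2 g

n(Cr) = 26.3 / 52 = 0.5058 mol.
Since Cr³⁺ + 3 e⁻ → Cr, n(e⁻) passed = 3 × 0.5058 = 1.517 mol.
Cells in series carry the same charge, so the same 1.517 mol of electrons passes through cell 2.
Cu²⁺ + 2 e⁻ → Cu, so n(Cu) = 1.517 / 2 = 0.7587 mol.
m(Cu) = 0.7587 × 63.55 = 48.2 g.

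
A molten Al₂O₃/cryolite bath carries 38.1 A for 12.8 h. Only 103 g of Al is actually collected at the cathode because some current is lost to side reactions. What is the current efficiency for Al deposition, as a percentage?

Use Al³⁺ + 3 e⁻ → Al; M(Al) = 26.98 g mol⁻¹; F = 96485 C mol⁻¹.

Q = I·t = 38.10 × 46080 = 1756000 C; n(e⁻) = 1756000/96485 = 18.20 mol.
Theoretical n(Al) = n(e⁻)/3 = 6.065 mol, i.e. m_theo = 6.065 × 26.98 = 163.6 g.
Efficiency = m_actual / m_theo = 103 / 163.6 = 62.9 %.

62.9 %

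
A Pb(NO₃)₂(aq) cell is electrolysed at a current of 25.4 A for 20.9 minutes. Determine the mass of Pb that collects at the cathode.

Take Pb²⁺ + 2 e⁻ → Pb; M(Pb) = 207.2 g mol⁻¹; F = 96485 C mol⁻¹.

Q = I·t = 25.40 A × 1254.0 s = 31850 C.
n(e⁻) = Q/F = 31850 / 96485 = 0.3301 mol.
Pb²⁺ + 2 e⁻ → Pb, so n(Pb) = n(e⁻)/2 = 0.1651 mol.
m = n·M = 0.1651 × 207.2 = 34.2 g.

34.2 g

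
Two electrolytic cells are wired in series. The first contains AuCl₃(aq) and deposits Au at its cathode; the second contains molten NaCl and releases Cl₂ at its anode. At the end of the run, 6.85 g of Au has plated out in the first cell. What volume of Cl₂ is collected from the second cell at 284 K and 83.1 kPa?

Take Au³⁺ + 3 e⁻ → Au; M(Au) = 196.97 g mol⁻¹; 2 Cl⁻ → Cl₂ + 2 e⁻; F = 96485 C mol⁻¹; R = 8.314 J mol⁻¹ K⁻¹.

n(Au) = 6.85 / 196.97 = 0.03478 mol, so n(e⁻) = 3 × 0.03478 = 0.1043 mol.
The cells are in series, so the same 0.1043 mol of electrons passes through the second cell.
2 Cl⁻ → Cl₂ + 2 e⁻ — 2 mol e⁻ per mol Cl₂, so n(Cl₂) = 0.1043/2 = 0.05217 mol.
V = nRT/P = (0.05217 × 8.314 × 284) / (83.1 × 10³) = 0.00148 m³ = 1.48 L.

1.48 L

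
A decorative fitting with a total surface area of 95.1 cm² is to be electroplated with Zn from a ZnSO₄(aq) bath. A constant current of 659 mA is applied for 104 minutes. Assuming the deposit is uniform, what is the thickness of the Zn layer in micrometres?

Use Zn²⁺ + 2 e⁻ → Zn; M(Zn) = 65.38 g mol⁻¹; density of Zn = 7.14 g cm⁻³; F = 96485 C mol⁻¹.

20.5 μm

Q = I·t = 0.6590 × 6240.0 = 4112 C; n(e⁻) = 0.04262 mol.
n(Zn) = n(e⁻)/2 = 0.02131 mol, so m = 0.02131 × 65.38 = 1.393 g.
Volume = m/ρ = 1.393 / 7.14 = 0.1951 cm³.
Thickness = V/A = 0.1951 / 95.1 = 0.00205 cm = 20.5 μm.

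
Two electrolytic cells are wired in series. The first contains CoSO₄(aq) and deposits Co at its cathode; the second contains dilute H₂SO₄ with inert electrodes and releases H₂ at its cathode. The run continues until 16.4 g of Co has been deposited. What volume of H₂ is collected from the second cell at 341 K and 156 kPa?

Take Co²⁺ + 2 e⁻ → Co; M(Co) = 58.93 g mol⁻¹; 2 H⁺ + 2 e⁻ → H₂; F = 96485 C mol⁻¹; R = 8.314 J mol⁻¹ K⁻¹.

5.06 L

n(Co) = 16.4 / 58.93 = 0.2783 mol, so n(e⁻) = 2 × 0.2783 = 0.5566 mol.
The cells are in series, so the same 0.5566 mol of electrons passes through the second cell.
2 H⁺ + 2 e⁻ → H₂ — 2 mol e⁻ per mol H₂, so n(H₂) = 0.5566/2 = 0.2783 mol.
V = nRT/P = (0.2783 × 8.314 × 341) / (156 × 10³) = 0.00506 m³ = 5.06 L.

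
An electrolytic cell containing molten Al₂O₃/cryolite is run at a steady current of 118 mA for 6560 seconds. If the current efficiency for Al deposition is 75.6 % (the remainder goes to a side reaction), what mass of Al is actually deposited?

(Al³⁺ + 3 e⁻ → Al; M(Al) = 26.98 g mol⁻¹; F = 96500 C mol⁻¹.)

Q = I·t = 0.1180 × 6560.0 = 774.1 C.
n(e⁻) = 774.1/96500 = 0.008022 mol; theoretically n(Al) = 0.008022/3 = 0.002674 mol, m_theo = 0.07214 g.
At 75.6 % efficiency, m_actual = 0.756 × 0.07214 = 0.0545 g.

0.0545 g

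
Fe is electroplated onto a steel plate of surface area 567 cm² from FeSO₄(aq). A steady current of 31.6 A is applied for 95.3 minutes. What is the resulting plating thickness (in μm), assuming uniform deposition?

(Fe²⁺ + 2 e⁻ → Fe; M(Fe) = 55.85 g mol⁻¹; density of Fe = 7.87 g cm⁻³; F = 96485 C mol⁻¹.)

117 μm

Q = I·t = 31.60 × 5718.0 = 180700 C; n(e⁻) = 1.873 mol.
n(Fe) = n(e⁻)/2 = 0.9364 mol, so m = 0.9364 × 55.85 = 52.30 g.
Volume = m/ρ = 52.30 / 7.87 = 6.645 cm³.
Thickness = V/A = 6.645 / 567 = 0.0117 cm = 117 μm.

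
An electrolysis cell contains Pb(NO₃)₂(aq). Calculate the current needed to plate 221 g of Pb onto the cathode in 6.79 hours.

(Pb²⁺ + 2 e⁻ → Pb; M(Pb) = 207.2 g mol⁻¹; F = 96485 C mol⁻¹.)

n(Pb) = 221 / 207.2 = 1.067 mol.
n(e⁻) = 2 × 1.067 = 2.133 mol.
Q = n(e⁻)·F = 2.133 × 96485 = 205800 C.
I = Q/t = 205800 / 24444 s = 8.42 A.

8.42 A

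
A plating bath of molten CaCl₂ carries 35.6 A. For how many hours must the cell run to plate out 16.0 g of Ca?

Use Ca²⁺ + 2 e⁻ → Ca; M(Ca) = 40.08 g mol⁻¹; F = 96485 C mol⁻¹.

0.601 h

n(Ca) = m/M = 16.0 / 40.08 = 0.3992 mol.
Each Ca atom requires 2 electrons, so n(e⁻) = 2 × 0.3992 = 0.7984 mol.
Q = n(e⁻)·F = 0.7984 × 96485 = 77030 C.
t = Q/I = 77030 / 35.60 A = 2164 s = 0.601 h.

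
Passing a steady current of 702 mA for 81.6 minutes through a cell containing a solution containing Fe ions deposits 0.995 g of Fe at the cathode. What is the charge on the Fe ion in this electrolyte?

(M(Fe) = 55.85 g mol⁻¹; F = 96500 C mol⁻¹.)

Q = I·t = 0.7020 A × 4896.0 s = 3437 C, so n(e⁻) = 3437/96500 = 0.03562 mol.
n(Fe) deposited = 0.995 / 55.85 = 0.01782 mol.
Electrons per atom = n(e⁻)/n(Fe) = 0.03562 / 0.01782 = 2.00 ≈ 2, so the ion is Fe²⁺.

+2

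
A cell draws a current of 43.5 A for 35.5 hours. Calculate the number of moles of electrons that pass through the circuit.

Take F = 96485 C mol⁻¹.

57.6 mol

Q = I·t = 43.50 A × 127800 s = 5559000 C.
n(e⁻) = Q/F = 5559000 / 96485 = 57.6 mol.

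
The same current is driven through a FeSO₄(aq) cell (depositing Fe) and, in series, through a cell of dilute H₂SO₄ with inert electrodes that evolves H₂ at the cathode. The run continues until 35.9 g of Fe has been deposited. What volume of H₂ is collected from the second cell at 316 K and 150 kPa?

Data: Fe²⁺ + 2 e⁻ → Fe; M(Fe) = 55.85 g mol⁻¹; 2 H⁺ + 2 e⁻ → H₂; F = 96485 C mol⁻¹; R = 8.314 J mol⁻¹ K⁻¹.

n(Fe) = 35.9 / 55.85 = 0.6428 mol, so n(e⁻) = 2 × 0.6428 = 1.286 mol.
The cells are in series, so the same 1.286 mol of electrons passes through the second cell.
2 H⁺ + 2 e⁻ → H₂ — 2 mol e⁻ per mol H₂, so n(H₂) = 1.286/2 = 0.6428 mol.
V = nRT/P = (0.6428 × 8.314 × 316) / (150 × 10³) = 0.0113 m³ = 11.3 L.

11.3 L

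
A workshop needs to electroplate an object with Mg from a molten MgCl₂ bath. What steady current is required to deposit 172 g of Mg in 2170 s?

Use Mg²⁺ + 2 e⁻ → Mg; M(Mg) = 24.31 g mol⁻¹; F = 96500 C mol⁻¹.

n(Mg) = 172 / 24.31 = 7.075 mol.
n(e⁻) = 2 × 7.075 = 14.15 mol.
Q = n(e⁻)·F = 14.15 × 96500 = 1366000 C.
I = Q/t = 1366000 / 2170.0 s = 629 A.

629 A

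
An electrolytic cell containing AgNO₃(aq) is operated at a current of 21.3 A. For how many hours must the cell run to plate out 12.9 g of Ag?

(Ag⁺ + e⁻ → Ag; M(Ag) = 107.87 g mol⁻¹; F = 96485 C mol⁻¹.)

n(Ag) = m/M = 12.9 / 107.87 = 0.1196 mol.
Each Ag atom requires 1 electron, so n(e⁻) = 1 × 0.1196 = 0.1196 mol.
Q = n(e⁻)·F = 0.1196 × 96485 = 11540 C.
t = Q/I = 11540 / 21.30 A = 541.7 s = 0.150 h.

0.150 h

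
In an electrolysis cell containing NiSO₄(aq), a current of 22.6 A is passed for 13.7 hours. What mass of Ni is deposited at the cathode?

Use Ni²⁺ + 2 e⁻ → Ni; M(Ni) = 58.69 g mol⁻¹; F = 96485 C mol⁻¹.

Q = I·t = 22.60 A × 49320 s = 1115000 C.
n(e⁻) = Q/F = 1115000 / 96485 = 11.55 mol.
Ni²⁺ + 2 e⁻ → Ni, so n(Ni) = n(e⁻)/2 = 5.776 mol.
m = n·M = 5.776 × 58.69 = 339 g.

339 g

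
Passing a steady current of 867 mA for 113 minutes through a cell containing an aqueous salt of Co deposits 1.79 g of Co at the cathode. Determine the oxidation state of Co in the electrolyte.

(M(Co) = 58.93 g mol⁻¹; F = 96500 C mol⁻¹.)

Q = I·t = 0.8670 A × 6780.0 s = 5878 C, so n(e⁻) = 5878/96500 = 0.06091 mol.
n(Co) deposited = 1.79 / 58.93 = 0.03038 mol.
Electrons per atom = n(e⁻)/n(Co) = 0.06091 / 0.03038 = 2.01 ≈ 2, so the ion is Co²⁺.

+2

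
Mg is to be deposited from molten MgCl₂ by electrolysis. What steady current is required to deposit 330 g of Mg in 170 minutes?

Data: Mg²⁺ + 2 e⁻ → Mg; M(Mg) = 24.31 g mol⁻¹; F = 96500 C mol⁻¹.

257 A

n(Mg) = 330 / 24.31 = 13.57 mol.
n(e⁻) = 2 × 13.57 = 27.15 mol.
Q = n(e⁻)·F = 27.15 × 96500 = 2620000 C.
I = Q/t = 2620000 / 10200 s = 257 A.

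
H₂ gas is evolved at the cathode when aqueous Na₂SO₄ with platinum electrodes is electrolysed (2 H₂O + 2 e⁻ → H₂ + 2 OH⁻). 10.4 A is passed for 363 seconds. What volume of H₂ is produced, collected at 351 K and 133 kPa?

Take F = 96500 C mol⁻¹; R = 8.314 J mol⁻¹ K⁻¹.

Q = I·t = 10.40 A × 363.00 s = 3775 C.
n(e⁻) = Q/F = 3775 / 96500 = 0.03912 mol.
2 electrons are transferred per H₂ molecule, so n(H₂) = 0.03912 / 2 = 0.01956 mol.
V = nRT/P = (0.01956 × 8.314 × 351) / (133 × 10³ Pa) = 4.29 × 10⁻⁴ m³ = 0.429 L.

0.429 L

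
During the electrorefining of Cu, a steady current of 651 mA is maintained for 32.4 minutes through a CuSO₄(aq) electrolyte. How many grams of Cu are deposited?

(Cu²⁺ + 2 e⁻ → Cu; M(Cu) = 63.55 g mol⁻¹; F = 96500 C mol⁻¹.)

0.417 g

Q = I·t = 0.6510 A × 1944.0 s = 1266 C.
n(e⁻) = Q/F = 1266 / 96500 = 0.01311 mol.
Cu²⁺ + 2 e⁻ → Cu, so n(Cu) = n(e⁻)/2 = 0.006557 mol.
m = n·M = 0.006557 × 63.55 = 0.417 g.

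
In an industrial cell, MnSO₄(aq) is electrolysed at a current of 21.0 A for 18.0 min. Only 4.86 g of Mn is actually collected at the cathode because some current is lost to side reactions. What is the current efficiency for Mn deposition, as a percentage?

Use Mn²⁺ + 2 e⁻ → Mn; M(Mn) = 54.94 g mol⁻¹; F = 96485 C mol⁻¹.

75.3 %

Q = I·t = 21.00 × 1080.0 = 22680 C; n(e⁻) = 22680/96485 = 0.2351 mol.
Theoretical n(Mn) = n(e⁻)/2 = 0.1175 mol, i.e. m_theo = 0.1175 × 54.94 = 6.457 g.
Efficiency = m_actual / m_theo = 4.86 / 6.457 = 75.3 %.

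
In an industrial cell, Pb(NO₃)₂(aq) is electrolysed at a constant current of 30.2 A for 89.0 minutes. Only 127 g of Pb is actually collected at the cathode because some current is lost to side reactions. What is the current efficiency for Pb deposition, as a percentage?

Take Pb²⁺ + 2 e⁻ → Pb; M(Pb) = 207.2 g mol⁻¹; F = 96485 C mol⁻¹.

Q = I·t = 30.20 × 5340.0 = 161300 C; n(e⁻) = 161300/96485 = 1.671 mol.
Theoretical n(Pb) = n(e⁻)/2 = 0.8357 mol, i.e. m_theo = 0.8357 × 207.2 = 173.2 g.
Efficiency = m_actual / m_theo = 127 / 173.2 = 73.3 %.

73.3 %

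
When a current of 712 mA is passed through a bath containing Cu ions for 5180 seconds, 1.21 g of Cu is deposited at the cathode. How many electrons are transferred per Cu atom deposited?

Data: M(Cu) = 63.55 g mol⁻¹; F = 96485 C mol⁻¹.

Q = I·t = 0.7120 A × 5180.0 s = 3688 C, so n(e⁻) = 3688/96485 = 0.03823 mol.
n(Cu) deposited = 1.21 / 63.55 = 0.01904 mol.
Electrons per atom = n(e⁻)/n(Cu) = 0.03823 / 0.01904 = 2.01 ≈ 2, so the ion is Cu²⁺.

2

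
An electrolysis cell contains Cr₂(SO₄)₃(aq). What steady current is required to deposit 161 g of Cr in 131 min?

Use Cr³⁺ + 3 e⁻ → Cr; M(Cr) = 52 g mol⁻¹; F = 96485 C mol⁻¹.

n(Cr) = 161 / 52 = 3.096 mol.
n(e⁻) = 3 × 3.096 = 9.288 mol.
Q = n(e⁻)·F = 9.288 × 96485 = 896200 C.
I = Q/t = 896200 / 7860.0 s = 114 A.

114 A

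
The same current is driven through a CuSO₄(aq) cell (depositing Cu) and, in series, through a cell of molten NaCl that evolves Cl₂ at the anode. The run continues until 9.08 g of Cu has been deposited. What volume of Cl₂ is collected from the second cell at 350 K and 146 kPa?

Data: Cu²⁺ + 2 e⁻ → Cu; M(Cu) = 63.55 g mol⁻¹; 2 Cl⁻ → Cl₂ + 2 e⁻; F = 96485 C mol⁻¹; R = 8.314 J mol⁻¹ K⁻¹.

2.85 L

n(Cu) = 9.08 / 63.55 = 0.1429 mol, so n(e⁻) = 2 × 0.1429 = 0.2858 mol.
The cells are in series, so the same 0.2858 mol of electrons passes through the second cell.
2 Cl⁻ → Cl₂ + 2 e⁻ — 2 mol e⁻ per mol Cl₂, so n(Cl₂) = 0.2858/2 = 0.1429 mol.
V = nRT/P = (0.1429 × 8.314 × 350) / (146 × 10³) = 0.00285 m³ = 2.85 L.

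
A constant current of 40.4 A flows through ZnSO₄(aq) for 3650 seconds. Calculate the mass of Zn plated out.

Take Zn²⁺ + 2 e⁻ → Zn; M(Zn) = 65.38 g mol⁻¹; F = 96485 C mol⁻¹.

Q = I·t = 40.40 A × 3650.0 s = 147500 C.
n(e⁻) = Q/F = 147500 / 96485 = 1.528 mol.
Zn²⁺ + 2 e⁻ → Zn, so n(Zn) = n(e⁻)/2 = 0.7642 mol.
m = n·M = 0.7642 × 65.38 = 50.0 g.

50.0 g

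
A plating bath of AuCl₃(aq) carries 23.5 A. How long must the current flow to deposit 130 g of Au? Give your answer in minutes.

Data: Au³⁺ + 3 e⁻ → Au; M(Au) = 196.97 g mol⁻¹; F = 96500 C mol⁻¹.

n(Au) = m/M = 130 / 196.97 = 0.6600 mol.
Each Au atom requires 3 electrons, so n(e⁻) = 3 × 0.6600 = 1.980 mol.
Q = n(e⁻)·F = 1.980 × 96500 = 191100 C.
t = Q/I = 191100 / 23.50 A = 8131 s = 136 min.

136 min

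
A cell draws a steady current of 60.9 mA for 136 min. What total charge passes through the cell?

497 C

Q = I·t = 0.06090 A × 8160.0 s = 497 C.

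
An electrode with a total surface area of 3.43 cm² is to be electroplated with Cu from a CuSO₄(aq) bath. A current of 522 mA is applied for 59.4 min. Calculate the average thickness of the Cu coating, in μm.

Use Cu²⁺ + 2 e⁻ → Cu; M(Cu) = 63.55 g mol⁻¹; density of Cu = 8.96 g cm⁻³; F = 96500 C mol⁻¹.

199 μm

Q = I·t = 0.5220 × 3564.0 = 1860 C; n(e⁻) = 0.01928 mol.
n(Cu) = n(e⁻)/2 = 0.009639 mol, so m = 0.009639 × 63.55 = 0.6126 g.
Volume = m/ρ = 0.6126 / 8.96 = 0.06837 cm³.
Thickness = V/A = 0.06837 / 3.43 = 0.0199 cm = 199 μm.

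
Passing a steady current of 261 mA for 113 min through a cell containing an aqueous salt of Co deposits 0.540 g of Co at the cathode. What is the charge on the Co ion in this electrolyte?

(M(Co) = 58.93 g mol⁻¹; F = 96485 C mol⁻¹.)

+2

Q = I·t = 0.2610 A × 6780.0 s = 1770 C, so n(e⁻) = 1770/96485 = 0.01834 mol.
n(Co) deposited = 0.540 / 58.93 = 0.009163 mol.
Electrons per atom = n(e⁻)/n(Co) = 0.01834 / 0.009163 = 2.00 ≈ 2, so the ion is Co²⁺.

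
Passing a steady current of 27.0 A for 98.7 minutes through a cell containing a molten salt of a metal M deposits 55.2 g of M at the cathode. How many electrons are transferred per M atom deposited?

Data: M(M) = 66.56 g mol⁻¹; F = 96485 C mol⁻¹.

Q = I·t = 27.00 A × 5922.0 s = 159900 C, so n(e⁻) = 159900/96485 = 1.657 mol.
n(M) deposited = 55.2 / 66.56 = 0.8293 mol.
Electrons per atom = n(e⁻)/n(M) = 1.657 / 0.8293 = 2.00 ≈ 2, so the ion is M²⁺.

2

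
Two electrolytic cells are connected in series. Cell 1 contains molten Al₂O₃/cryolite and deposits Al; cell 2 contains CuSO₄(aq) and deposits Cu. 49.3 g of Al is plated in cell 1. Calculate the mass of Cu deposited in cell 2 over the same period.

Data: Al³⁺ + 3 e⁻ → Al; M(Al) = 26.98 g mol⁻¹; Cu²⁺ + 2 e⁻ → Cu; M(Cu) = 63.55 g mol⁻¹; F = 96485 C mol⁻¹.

174 g

n(Al) = 49.3 / 26.98 = 1.827 mol.
Since Al³⁺ + 3 e⁻ → Al, n(e⁻) passed = 3 × 1.827 = 5.482 mol.
Cells in series carry the same charge, so the same 5.482 mol of electrons passes through cell 2.
Cu²⁺ + 2 e⁻ → Cu, so n(Cu) = 5.482 / 2 = 2.741 mol.
m(Cu) = 2.741 × 63.55 = 174 g.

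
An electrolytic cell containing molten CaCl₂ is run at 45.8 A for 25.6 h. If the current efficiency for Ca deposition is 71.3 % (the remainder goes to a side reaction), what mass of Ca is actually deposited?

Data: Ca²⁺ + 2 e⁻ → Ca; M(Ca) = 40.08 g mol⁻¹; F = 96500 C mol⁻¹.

625 g

Q = I·t = 45.80 × 92160 = 4221000 C.
n(e⁻) = 4221000/96500 = 43.74 mol; theoretically n(Ca) = 43.74/2 = 21.87 mol, m_theo = 876.6 g.
At 71.3 % efficiency, m_actual = 0.713 × 876.6 = 625 g.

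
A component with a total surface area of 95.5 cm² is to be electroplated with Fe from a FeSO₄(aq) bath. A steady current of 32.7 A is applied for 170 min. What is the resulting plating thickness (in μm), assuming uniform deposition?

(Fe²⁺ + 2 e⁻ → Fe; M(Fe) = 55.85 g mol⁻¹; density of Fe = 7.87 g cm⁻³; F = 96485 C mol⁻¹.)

Q = I·t = 32.70 × 10200 = 333500 C; n(e⁻) = 3.457 mol.
n(Fe) = n(e⁻)/2 = 1.728 mol, so m = 1.728 × 55.85 = 96.53 g.
Volume = m/ρ = 96.53 / 7.87 = 12.27 cm³.
Thickness = V/A = 12.27 / 95.5 = 0.128 cm = 1280 μm.

1280 μm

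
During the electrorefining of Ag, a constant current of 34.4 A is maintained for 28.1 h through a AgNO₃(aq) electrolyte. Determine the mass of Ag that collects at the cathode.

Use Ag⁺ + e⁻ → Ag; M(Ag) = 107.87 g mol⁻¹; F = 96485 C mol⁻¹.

Q = I·t = 34.40 A × 101160 s = 3480000 C.
n(e⁻) = Q/F = 3480000 / 96485 = 36.07 mol.
Ag⁺ + e⁻ → Ag, so n(Ag) = n(e⁻)/1 = 36.07 mol.
m = n·M = 36.07 × 107.87 = 3890 g.

3890 g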